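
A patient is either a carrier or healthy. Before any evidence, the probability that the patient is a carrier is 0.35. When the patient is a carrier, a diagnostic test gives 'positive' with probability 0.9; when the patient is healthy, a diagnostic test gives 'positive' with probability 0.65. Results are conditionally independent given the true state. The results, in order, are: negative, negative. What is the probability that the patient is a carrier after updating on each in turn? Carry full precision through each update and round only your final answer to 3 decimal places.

0.042

After 'negative': P(carrier) = 0.1·0.3500 / (0.1·0.3500 + 0.35·0.6500) ≈ 0.1333
After 'negative': P(carrier) = 0.1·0.1333 / (0.1·0.1333 + 0.35·0.8667) ≈ 0.0421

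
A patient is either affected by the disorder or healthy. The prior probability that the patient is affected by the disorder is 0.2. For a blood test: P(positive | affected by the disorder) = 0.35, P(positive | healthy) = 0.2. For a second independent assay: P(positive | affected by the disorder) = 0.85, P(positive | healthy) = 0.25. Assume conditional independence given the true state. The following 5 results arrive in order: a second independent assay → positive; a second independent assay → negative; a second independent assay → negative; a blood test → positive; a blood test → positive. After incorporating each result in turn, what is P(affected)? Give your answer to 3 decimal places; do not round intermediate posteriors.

After a second independent assay='positive': P(affected) = 0.85·0.2000 / (0.85·0.2000 + 0.25·0.8000) ≈ 0.4595
After a second independent assay='negative': P(affected) = 0.15·0.4595 / (0.15·0.4595 + 0.75·0.5405) ≈ 0.1453
After a second independent assay='negative': P(affected) = 0.15·0.1453 / (0.15·0.1453 + 0.75·0.8547) ≈ 0.0329
After a blood test='positive': P(affected) = 0.35·0.0329 / (0.35·0.0329 + 0.2·0.9671) ≈ 0.0562
After a blood test='positive': P(affected) = 0.35·0.0562 / (0.35·0.0562 + 0.2·0.9438) ≈ 0.0943

0.094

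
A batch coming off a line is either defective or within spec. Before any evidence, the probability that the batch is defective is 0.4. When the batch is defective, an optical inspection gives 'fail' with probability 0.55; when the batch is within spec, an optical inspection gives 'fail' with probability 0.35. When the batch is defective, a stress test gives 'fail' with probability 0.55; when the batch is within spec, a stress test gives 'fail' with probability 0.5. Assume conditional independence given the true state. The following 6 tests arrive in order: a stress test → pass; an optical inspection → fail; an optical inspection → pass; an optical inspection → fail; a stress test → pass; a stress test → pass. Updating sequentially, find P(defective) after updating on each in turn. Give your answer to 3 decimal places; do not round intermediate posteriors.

0.454

After a stress test='pass': P(defective) = 0.45·0.4000 / (0.45·0.4000 + 0.5·0.6000) ≈ 0.3750
After an optical inspection='fail': P(defective) = 0.55·0.3750 / (0.55·0.3750 + 0.35·0.6250) ≈ 0.4853
After an optical inspection='pass': P(defective) = 0.45·0.4853 / (0.45·0.4853 + 0.65·0.5147) ≈ 0.3949
After an optical inspection='fail': P(defective) = 0.55·0.3949 / (0.55·0.3949 + 0.35·0.6051) ≈ 0.5064
After a stress test='pass': P(defective) = 0.45·0.5064 / (0.45·0.5064 + 0.5·0.4936) ≈ 0.4800
After a stress test='pass': P(defective) = 0.45·0.4800 / (0.45·0.4800 + 0.5·0.5200) ≈ 0.4538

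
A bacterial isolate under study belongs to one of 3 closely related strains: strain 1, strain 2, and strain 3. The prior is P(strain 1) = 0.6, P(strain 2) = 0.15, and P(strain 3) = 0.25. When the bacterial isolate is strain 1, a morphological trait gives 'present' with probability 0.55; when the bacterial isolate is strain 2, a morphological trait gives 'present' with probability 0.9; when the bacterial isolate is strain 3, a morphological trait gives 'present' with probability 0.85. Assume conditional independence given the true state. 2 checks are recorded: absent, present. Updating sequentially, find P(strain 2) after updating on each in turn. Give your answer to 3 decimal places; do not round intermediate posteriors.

0.070

Apply Bayes' rule sequentially, carrying P(strain 2) forward.
After 'absent': normaliser = 0.45·0.6000 + 0.1·0.1500 + 0.15·0.2500; P(strain 1) ≈ 0.8372, P(strain 2) ≈ 0.0465, P(strain 3) ≈ 0.1163
After 'present': normaliser = 0.55·0.8372 + 0.9·0.0465 + 0.85·0.1163; P(strain 1) ≈ 0.7660, P(strain 2) ≈ 0.0696, P(strain 3) ≈ 0.1644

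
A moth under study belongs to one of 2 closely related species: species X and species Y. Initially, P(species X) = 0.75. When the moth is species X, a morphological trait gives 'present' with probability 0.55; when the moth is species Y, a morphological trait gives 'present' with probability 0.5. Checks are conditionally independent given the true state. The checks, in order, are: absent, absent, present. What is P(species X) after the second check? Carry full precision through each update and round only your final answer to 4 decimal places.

0.7085

Apply Bayes' rule sequentially, carrying P(species X) forward.
After 'absent': P(species X) = 0.45·0.7500 / (0.45·0.7500 + 0.5·0.2500) ≈ 0.7297
After 'absent': P(species X) = 0.45·0.7297 / (0.45·0.7297 + 0.5·0.2703) ≈ 0.7085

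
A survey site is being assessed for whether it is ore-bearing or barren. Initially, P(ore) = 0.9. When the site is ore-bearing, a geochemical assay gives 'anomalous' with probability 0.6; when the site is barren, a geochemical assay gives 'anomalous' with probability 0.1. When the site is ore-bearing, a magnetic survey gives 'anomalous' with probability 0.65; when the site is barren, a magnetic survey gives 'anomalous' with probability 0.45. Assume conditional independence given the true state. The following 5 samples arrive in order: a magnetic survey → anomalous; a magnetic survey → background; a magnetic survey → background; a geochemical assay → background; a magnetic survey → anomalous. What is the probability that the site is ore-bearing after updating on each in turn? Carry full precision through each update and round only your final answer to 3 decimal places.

Each posterior becomes the prior for the next update.
After a magnetic survey='anomalous': P(ore) = 0.65·0.9000 / (0.65·0.9000 + 0.45·0.1000) ≈ 0.9286
After a magnetic survey='background': P(ore) = 0.35·0.9286 / (0.35·0.9286 + 0.55·0.0714) ≈ 0.8922
After a magnetic survey='background': P(ore) = 0.35·0.8922 / (0.35·0.8922 + 0.55·0.1078) ≈ 0.8404
After a geochemical assay='background': P(ore) = 0.4·0.8404 / (0.4·0.8404 + 0.9·0.1596) ≈ 0.7006
After a magnetic survey='anomalous': P(ore) = 0.65·0.7006 / (0.65·0.7006 + 0.45·0.2994) ≈ 0.7717

0.772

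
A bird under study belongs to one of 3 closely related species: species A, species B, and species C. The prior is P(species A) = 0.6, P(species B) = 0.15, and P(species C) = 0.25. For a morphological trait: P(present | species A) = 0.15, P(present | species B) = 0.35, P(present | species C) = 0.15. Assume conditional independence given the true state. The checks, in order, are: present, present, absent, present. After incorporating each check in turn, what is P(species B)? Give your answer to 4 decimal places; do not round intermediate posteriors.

0.6316

Each posterior becomes the prior for the next update.
After 'present': normaliser = 0.15·0.6000 + 0.35·0.1500 + 0.15·0.2500; P(species A) ≈ 0.5000, P(species B) ≈ 0.2917, P(species C) ≈ 0.2083
After 'present': normaliser = 0.15·0.5000 + 0.35·0.2917 + 0.15·0.2083; P(species A) ≈ 0.3600, P(species B) ≈ 0.4900, P(species C) ≈ 0.1500
After 'absent': normaliser = 0.85·0.3600 + 0.65·0.4900 + 0.85·0.1500; P(species A) ≈ 0.4069, P(species B) ≈ 0.4235, P(species C) ≈ 0.1695
After 'present': normaliser = 0.15·0.4069 + 0.35·0.4235 + 0.15·0.1695; P(species A) ≈ 0.2601, P(species B) ≈ 0.6316, P(species C) ≈ 0.1084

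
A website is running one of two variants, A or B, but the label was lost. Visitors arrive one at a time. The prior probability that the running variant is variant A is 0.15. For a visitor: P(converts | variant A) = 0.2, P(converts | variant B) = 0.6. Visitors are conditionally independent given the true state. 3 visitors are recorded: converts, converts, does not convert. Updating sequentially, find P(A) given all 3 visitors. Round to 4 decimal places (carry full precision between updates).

0.0377

After 'converts': P(A) = 0.2·0.1500 / (0.2·0.1500 + 0.6·0.8500) ≈ 0.0556
After 'converts': P(A) = 0.2·0.0556 / (0.2·0.0556 + 0.6·0.9444) ≈ 0.0192
After 'does not convert': P(A) = 0.8·0.0192 / (0.8·0.0192 + 0.4·0.9808) ≈ 0.0377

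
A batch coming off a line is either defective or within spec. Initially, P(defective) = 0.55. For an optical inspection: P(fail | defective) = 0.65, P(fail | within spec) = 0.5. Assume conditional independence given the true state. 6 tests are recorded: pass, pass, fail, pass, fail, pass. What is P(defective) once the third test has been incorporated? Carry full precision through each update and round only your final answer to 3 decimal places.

After 'pass': P(defective) = 0.35·0.5500 / (0.35·0.5500 + 0.5·0.4500) ≈ 0.4611
After 'pass': P(defective) = 0.35·0.4611 / (0.35·0.4611 + 0.5·0.5389) ≈ 0.3746
After 'fail': P(defective) = 0.65·0.3746 / (0.65·0.3746 + 0.5·0.6254) ≈ 0.4377

0.438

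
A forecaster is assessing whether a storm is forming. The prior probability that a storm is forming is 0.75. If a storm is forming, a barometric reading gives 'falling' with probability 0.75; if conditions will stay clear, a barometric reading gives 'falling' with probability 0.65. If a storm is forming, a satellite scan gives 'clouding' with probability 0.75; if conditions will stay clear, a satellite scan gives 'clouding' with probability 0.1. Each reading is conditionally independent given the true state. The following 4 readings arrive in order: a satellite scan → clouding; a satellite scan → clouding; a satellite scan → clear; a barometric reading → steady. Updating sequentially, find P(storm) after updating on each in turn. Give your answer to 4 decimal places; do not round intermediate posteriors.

0.9710

After a satellite scan='clouding': P(storm) = 0.75·0.7500 / (0.75·0.7500 + 0.1·0.2500) ≈ 0.9574
After a satellite scan='clouding': P(storm) = 0.75·0.9574 / (0.75·0.9574 + 0.1·0.0426) ≈ 0.9941
After a satellite scan='clear': P(storm) = 0.25·0.9941 / (0.25·0.9941 + 0.9·0.0059) ≈ 0.9791
After a barometric reading='steady': P(storm) = 0.25·0.9791 / (0.25·0.9791 + 0.35·0.0209) ≈ 0.9710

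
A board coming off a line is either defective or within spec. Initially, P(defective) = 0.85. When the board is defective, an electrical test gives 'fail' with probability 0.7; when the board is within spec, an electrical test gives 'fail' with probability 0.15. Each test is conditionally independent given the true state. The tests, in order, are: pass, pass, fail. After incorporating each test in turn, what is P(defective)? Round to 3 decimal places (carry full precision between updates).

Each posterior becomes the prior for the next update.
After 'pass': P(defective) = 0.3·0.8500 / (0.3·0.8500 + 0.85·0.1500) ≈ 0.6667
After 'pass': P(defective) = 0.3·0.6667 / (0.3·0.6667 + 0.85·0.3333) ≈ 0.4138
After 'fail': P(defective) = 0.7·0.4138 / (0.7·0.4138 + 0.15·0.5862) ≈ 0.7671

0.767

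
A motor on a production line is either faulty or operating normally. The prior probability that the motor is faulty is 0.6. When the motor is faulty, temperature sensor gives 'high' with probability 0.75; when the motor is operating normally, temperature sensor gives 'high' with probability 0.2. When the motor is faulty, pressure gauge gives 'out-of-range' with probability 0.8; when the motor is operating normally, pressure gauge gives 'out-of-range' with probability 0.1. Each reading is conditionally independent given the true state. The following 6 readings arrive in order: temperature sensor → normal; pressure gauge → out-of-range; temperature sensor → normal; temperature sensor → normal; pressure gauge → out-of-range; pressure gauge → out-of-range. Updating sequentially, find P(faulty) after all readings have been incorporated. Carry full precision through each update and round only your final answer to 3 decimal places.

0.959

After temperature sensor='normal': P(faulty) = 0.25·0.6000 / (0.25·0.6000 + 0.8·0.4000) ≈ 0.3191
After pressure gauge='out-of-range': P(faulty) = 0.8·0.3191 / (0.8·0.3191 + 0.1·0.6809) ≈ 0.7895
After temperature sensor='normal': P(faulty) = 0.25·0.7895 / (0.25·0.7895 + 0.8·0.2105) ≈ 0.5396
After temperature sensor='normal': P(faulty) = 0.25·0.5396 / (0.25·0.5396 + 0.8·0.4604) ≈ 0.2680
After pressure gauge='out-of-range': P(faulty) = 0.8·0.2680 / (0.8·0.2680 + 0.1·0.7320) ≈ 0.7455
After pressure gauge='out-of-range': P(faulty) = 0.8·0.7455 / (0.8·0.7455 + 0.1·0.2545) ≈ 0.9591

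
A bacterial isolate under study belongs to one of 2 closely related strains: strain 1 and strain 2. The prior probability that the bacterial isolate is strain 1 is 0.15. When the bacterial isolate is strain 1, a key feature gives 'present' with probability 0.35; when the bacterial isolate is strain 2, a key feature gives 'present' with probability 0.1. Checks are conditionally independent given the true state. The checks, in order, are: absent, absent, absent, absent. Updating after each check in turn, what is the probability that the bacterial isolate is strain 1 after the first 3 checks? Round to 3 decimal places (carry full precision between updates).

Apply Bayes' rule sequentially, carrying P(strain 1) forward.
After 'absent': P(strain 1) = 0.65·0.1500 / (0.65·0.1500 + 0.9·0.8500) ≈ 0.1130
After 'absent': P(strain 1) = 0.65·0.1130 / (0.65·0.1130 + 0.9·0.8870) ≈ 0.0843
After 'absent': P(strain 1) = 0.65·0.0843 / (0.65·0.0843 + 0.9·0.9157) ≈ 0.0623

0.062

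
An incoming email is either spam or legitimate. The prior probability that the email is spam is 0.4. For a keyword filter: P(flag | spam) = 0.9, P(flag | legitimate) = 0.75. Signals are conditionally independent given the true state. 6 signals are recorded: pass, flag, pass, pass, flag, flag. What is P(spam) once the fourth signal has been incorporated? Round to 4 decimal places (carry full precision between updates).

0.0487

After 'pass': P(spam) = 0.1·0.4000 / (0.1·0.4000 + 0.25·0.6000) ≈ 0.2105
After 'flag': P(spam) = 0.9·0.2105 / (0.9·0.2105 + 0.75·0.7895) ≈ 0.2424
After 'pass': P(spam) = 0.1·0.2424 / (0.1·0.2424 + 0.25·0.7576) ≈ 0.1135
After 'pass': P(spam) = 0.1·0.1135 / (0.1·0.1135 + 0.25·0.8865) ≈ 0.0487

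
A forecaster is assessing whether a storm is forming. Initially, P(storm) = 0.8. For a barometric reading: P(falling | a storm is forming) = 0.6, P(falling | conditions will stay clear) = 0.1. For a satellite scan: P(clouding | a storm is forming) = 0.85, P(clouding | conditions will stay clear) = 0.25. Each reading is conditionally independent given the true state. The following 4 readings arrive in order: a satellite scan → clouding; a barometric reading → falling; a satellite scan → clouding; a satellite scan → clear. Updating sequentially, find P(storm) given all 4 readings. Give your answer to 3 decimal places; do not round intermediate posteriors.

After a satellite scan='clouding': P(storm) = 0.85·0.8000 / (0.85·0.8000 + 0.25·0.2000) ≈ 0.9315
After a barometric reading='falling': P(storm) = 0.6·0.9315 / (0.6·0.9315 + 0.1·0.0685) ≈ 0.9879
After a satellite scan='clouding': P(storm) = 0.85·0.9879 / (0.85·0.9879 + 0.25·0.0121) ≈ 0.9964
After a satellite scan='clear': P(storm) = 0.15·0.9964 / (0.15·0.9964 + 0.75·0.0036) ≈ 0.9823

0.982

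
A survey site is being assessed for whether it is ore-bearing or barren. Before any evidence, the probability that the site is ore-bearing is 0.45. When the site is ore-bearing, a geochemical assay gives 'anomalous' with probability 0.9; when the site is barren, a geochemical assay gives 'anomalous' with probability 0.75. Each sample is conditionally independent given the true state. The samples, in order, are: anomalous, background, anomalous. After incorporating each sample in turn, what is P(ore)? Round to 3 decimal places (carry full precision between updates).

0.320

After 'anomalous': P(ore) = 0.9·0.4500 / (0.9·0.4500 + 0.75·0.5500) ≈ 0.4954
After 'background': P(ore) = 0.1·0.4954 / (0.1·0.4954 + 0.25·0.5046) ≈ 0.2820
After 'anomalous': P(ore) = 0.9·0.2820 / (0.9·0.2820 + 0.75·0.7180) ≈ 0.3203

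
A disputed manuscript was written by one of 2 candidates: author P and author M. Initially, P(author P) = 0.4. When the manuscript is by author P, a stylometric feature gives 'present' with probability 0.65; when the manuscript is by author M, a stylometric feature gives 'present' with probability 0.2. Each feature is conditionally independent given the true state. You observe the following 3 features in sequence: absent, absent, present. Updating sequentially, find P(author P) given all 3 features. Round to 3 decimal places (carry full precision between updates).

After 'absent': P(author P) = 0.35·0.4000 / (0.35·0.4000 + 0.8·0.6000) ≈ 0.2258
After 'absent': P(author P) = 0.35·0.2258 / (0.35·0.2258 + 0.8·0.7742) ≈ 0.1132
After 'present': P(author P) = 0.65·0.1132 / (0.65·0.1132 + 0.2·0.8868) ≈ 0.2931

0.293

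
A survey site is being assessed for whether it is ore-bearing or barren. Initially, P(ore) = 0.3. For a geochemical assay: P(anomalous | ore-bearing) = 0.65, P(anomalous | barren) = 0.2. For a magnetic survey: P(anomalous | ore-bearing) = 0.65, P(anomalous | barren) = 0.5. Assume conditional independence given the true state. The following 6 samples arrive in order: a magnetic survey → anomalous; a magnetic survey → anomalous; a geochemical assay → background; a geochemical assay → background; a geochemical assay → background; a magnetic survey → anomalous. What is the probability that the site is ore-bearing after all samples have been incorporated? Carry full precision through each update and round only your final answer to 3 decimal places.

0.073

After a magnetic survey='anomalous': P(ore) = 0.65·0.3000 / (0.65·0.3000 + 0.5·0.7000) ≈ 0.3578
After a magnetic survey='anomalous': P(ore) = 0.65·0.3578 / (0.65·0.3578 + 0.5·0.6422) ≈ 0.4200
After a geochemical assay='background': P(ore) = 0.35·0.4200 / (0.35·0.4200 + 0.8·0.5800) ≈ 0.2406
After a geochemical assay='background': P(ore) = 0.35·0.2406 / (0.35·0.2406 + 0.8·0.7594) ≈ 0.1218
After a geochemical assay='background': P(ore) = 0.35·0.1218 / (0.35·0.1218 + 0.8·0.8782) ≈ 0.0572
After a magnetic survey='anomalous': P(ore) = 0.65·0.0572 / (0.65·0.0572 + 0.5·0.9428) ≈ 0.0731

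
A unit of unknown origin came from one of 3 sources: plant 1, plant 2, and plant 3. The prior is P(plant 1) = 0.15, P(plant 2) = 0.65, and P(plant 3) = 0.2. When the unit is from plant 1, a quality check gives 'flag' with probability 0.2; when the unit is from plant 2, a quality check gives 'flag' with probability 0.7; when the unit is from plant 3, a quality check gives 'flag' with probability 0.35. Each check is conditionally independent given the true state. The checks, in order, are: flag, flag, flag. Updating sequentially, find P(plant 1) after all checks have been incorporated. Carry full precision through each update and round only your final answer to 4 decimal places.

After 'flag': normaliser = 0.2·0.1500 + 0.7·0.6500 + 0.35·0.2000; P(plant 1) ≈ 0.0541, P(plant 2) ≈ 0.8198, P(plant 3) ≈ 0.1261
After 'flag': normaliser = 0.2·0.0541 + 0.7·0.8198 + 0.35·0.1261; P(plant 1) ≈ 0.0172, P(plant 2) ≈ 0.9126, P(plant 3) ≈ 0.0702
After 'flag': normaliser = 0.2·0.0172 + 0.7·0.9126 + 0.35·0.0702; P(plant 1) ≈ 0.0052, P(plant 2) ≈ 0.9580, P(plant 3) ≈ 0.0368

0.0052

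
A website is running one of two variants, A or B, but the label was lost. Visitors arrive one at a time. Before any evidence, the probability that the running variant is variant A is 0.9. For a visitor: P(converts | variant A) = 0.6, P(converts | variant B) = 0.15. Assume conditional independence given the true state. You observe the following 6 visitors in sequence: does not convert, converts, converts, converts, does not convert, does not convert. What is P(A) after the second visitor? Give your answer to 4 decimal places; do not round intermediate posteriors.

0.9443

After 'does not convert': P(A) = 0.4·0.9000 / (0.4·0.9000 + 0.85·0.1000) ≈ 0.8090
After 'converts': P(A) = 0.6·0.8090 / (0.6·0.8090 + 0.15·0.1910) ≈ 0.9443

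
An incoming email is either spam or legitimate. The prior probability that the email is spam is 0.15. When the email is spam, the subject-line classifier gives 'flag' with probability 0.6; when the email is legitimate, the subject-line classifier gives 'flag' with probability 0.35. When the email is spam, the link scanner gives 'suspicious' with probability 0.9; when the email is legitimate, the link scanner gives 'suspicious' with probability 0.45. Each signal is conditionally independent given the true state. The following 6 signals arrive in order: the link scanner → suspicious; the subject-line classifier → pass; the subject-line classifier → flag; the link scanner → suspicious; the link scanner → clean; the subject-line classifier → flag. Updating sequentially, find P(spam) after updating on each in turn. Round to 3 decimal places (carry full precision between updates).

After the link scanner='suspicious': P(spam) = 0.9·0.1500 / (0.9·0.1500 + 0.45·0.8500) ≈ 0.2609
After the subject-line classifier='pass': P(spam) = 0.4·0.2609 / (0.4·0.2609 + 0.65·0.7391) ≈ 0.1784
After the subject-line classifier='flag': P(spam) = 0.6·0.1784 / (0.6·0.1784 + 0.35·0.8216) ≈ 0.2713
After the link scanner='suspicious': P(spam) = 0.9·0.2713 / (0.9·0.2713 + 0.45·0.7287) ≈ 0.4268
After the link scanner='clean': P(spam) = 0.1·0.4268 / (0.1·0.4268 + 0.55·0.5732) ≈ 0.1192
After the subject-line classifier='flag': P(spam) = 0.6·0.1192 / (0.6·0.1192 + 0.35·0.8808) ≈ 0.1884

0.188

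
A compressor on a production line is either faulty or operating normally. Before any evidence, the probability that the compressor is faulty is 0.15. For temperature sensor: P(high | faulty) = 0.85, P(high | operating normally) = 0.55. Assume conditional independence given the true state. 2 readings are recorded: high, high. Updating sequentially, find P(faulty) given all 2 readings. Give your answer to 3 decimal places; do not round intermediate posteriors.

0.297

After 'high': P(faulty) = 0.85·0.1500 / (0.85·0.1500 + 0.55·0.8500) ≈ 0.2143
After 'high': P(faulty) = 0.85·0.2143 / (0.85·0.2143 + 0.55·0.7857) ≈ 0.2965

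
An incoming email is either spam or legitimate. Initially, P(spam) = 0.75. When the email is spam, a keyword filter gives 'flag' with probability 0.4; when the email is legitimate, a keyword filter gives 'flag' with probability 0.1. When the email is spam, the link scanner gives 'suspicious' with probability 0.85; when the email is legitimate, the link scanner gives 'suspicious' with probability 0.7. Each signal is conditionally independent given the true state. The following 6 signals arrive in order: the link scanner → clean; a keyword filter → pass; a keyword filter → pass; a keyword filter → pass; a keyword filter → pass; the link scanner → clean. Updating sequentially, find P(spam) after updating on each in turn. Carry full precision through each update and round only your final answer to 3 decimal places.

After the link scanner='clean': P(spam) = 0.15·0.7500 / (0.15·0.7500 + 0.3·0.2500) ≈ 0.6000
After a keyword filter='pass': P(spam) = 0.6·0.6000 / (0.6·0.6000 + 0.9·0.4000) ≈ 0.5000
After a keyword filter='pass': P(spam) = 0.6·0.5000 / (0.6·0.5000 + 0.9·0.5000) ≈ 0.4000
After a keyword filter='pass': P(spam) = 0.6·0.4000 / (0.6·0.4000 + 0.9·0.6000) ≈ 0.3077
After a keyword filter='pass': P(spam) = 0.6·0.3077 / (0.6·0.3077 + 0.9·0.6923) ≈ 0.2286
After the link scanner='clean': P(spam) = 0.15·0.2286 / (0.15·0.2286 + 0.3·0.7714) ≈ 0.1290

0.129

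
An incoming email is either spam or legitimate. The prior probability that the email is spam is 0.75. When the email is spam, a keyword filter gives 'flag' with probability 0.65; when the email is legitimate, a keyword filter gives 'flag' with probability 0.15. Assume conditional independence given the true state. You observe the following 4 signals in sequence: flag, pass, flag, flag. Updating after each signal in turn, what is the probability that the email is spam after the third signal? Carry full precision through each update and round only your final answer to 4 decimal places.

0.9587

After 'flag': P(spam) = 0.65·0.7500 / (0.65·0.7500 + 0.15·0.2500) ≈ 0.9286
After 'pass': P(spam) = 0.35·0.9286 / (0.35·0.9286 + 0.85·0.0714) ≈ 0.8426
After 'flag': P(spam) = 0.65·0.8426 / (0.65·0.8426 + 0.15·0.1574) ≈ 0.9587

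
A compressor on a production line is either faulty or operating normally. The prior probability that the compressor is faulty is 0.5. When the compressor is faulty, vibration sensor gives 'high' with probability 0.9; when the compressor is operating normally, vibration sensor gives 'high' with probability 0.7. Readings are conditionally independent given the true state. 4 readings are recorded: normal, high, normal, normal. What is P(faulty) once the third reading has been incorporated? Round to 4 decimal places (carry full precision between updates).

After 'normal': P(faulty) = 0.1·0.5000 / (0.1·0.5000 + 0.3·0.5000) ≈ 0.2500
After 'high': P(faulty) = 0.9·0.2500 / (0.9·0.2500 + 0.7·0.7500) ≈ 0.3000
After 'normal': P(faulty) = 0.1·0.3000 / (0.1·0.3000 + 0.3·0.7000) ≈ 0.1250

0.1250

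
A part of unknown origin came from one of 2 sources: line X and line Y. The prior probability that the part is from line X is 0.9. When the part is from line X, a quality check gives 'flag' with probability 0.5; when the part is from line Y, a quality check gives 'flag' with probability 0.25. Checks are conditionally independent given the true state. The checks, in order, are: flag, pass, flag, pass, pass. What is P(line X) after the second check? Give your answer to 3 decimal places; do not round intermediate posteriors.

Each posterior becomes the prior for the next update.
After 'flag': P(line X) = 0.5·0.9000 / (0.5·0.9000 + 0.25·0.1000) ≈ 0.9474
After 'pass': P(line X) = 0.5·0.9474 / (0.5·0.9474 + 0.75·0.0526) ≈ 0.9231

0.923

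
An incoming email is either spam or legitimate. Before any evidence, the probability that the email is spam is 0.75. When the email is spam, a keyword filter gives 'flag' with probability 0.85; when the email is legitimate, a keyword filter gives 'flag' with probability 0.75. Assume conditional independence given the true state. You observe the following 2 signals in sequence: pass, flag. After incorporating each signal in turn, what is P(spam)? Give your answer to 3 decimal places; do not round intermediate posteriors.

0.671

After 'pass': P(spam) = 0.15·0.7500 / (0.15·0.7500 + 0.25·0.2500) ≈ 0.6429
After 'flag': P(spam) = 0.85·0.6429 / (0.85·0.6429 + 0.75·0.3571) ≈ 0.6711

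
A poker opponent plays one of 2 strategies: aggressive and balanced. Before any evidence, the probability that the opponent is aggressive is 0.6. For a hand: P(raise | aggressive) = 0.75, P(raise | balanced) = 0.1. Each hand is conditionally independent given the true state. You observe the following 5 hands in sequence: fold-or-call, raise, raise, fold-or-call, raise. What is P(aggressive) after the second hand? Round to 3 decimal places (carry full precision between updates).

After 'fold-or-call': P(aggressive) = 0.25·0.6000 / (0.25·0.6000 + 0.9·0.4000) ≈ 0.2941
After 'raise': P(aggressive) = 0.75·0.2941 / (0.75·0.2941 + 0.1·0.7059) ≈ 0.7576

0.758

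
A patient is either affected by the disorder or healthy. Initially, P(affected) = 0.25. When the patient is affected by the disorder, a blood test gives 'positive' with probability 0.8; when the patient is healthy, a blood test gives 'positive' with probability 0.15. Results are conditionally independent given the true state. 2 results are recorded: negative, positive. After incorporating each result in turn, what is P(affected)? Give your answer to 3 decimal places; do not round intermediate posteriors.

After 'negative': P(affected) = 0.2·0.2500 / (0.2·0.2500 + 0.85·0.7500) ≈ 0.0727
After 'positive': P(affected) = 0.8·0.0727 / (0.8·0.0727 + 0.15·0.9273) ≈ 0.2949

0.295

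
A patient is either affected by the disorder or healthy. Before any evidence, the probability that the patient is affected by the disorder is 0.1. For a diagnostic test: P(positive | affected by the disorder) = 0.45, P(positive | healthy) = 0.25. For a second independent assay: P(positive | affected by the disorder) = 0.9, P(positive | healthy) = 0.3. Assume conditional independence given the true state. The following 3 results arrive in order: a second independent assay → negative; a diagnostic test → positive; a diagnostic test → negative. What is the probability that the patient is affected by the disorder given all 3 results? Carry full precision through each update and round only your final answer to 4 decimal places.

0.0205

Each posterior becomes the prior for the next update.
After a second independent assay='negative': P(affected) = 0.1·0.1000 / (0.1·0.1000 + 0.7·0.9000) ≈ 0.0156
After a diagnostic test='positive': P(affected) = 0.45·0.0156 / (0.45·0.0156 + 0.25·0.9844) ≈ 0.0278
After a diagnostic test='negative': P(affected) = 0.55·0.0278 / (0.55·0.0278 + 0.75·0.9722) ≈ 0.0205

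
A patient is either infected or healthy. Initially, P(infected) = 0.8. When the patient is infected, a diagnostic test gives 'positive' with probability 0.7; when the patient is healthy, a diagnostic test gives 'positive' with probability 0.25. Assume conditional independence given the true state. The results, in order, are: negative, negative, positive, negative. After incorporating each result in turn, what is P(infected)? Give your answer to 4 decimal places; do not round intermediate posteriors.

After 'negative': P(infected) = 0.3·0.8000 / (0.3·0.8000 + 0.75·0.2000) ≈ 0.6154
After 'negative': P(infected) = 0.3·0.6154 / (0.3·0.6154 + 0.75·0.3846) ≈ 0.3902
After 'positive': P(infected) = 0.7·0.3902 / (0.7·0.3902 + 0.25·0.6098) ≈ 0.6418
After 'negative': P(infected) = 0.3·0.6418 / (0.3·0.6418 + 0.75·0.3582) ≈ 0.4175

0.4175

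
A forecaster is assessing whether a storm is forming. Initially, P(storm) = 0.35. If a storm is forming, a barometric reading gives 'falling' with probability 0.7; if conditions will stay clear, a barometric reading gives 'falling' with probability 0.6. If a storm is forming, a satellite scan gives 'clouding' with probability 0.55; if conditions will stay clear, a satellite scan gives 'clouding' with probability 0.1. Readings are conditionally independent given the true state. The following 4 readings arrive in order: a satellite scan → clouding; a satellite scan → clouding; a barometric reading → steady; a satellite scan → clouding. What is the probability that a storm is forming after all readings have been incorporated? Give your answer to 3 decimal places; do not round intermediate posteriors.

After a satellite scan='clouding': P(storm) = 0.55·0.3500 / (0.55·0.3500 + 0.1·0.6500) ≈ 0.7476
After a satellite scan='clouding': P(storm) = 0.55·0.7476 / (0.55·0.7476 + 0.1·0.2524) ≈ 0.9422
After a barometric reading='steady': P(storm) = 0.3·0.9422 / (0.3·0.9422 + 0.4·0.0578) ≈ 0.9243
After a satellite scan='clouding': P(storm) = 0.55·0.9243 / (0.55·0.9243 + 0.1·0.0757) ≈ 0.9853

0.985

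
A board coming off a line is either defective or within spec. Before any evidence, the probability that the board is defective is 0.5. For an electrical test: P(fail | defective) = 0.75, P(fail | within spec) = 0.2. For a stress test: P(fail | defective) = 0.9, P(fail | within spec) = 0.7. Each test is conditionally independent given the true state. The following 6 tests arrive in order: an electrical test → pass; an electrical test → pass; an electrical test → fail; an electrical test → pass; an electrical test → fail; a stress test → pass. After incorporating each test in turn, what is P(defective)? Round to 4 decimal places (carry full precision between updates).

0.1251

After an electrical test='pass': P(defective) = 0.25·0.5000 / (0.25·0.5000 + 0.8·0.5000) ≈ 0.2381
After an electrical test='pass': P(defective) = 0.25·0.2381 / (0.25·0.2381 + 0.8·0.7619) ≈ 0.0890
After an electrical test='fail': P(defective) = 0.75·0.0890 / (0.75·0.0890 + 0.2·0.9110) ≈ 0.2680
After an electrical test='pass': P(defective) = 0.25·0.2680 / (0.25·0.2680 + 0.8·0.7320) ≈ 0.1027
After an electrical test='fail': P(defective) = 0.75·0.1027 / (0.75·0.1027 + 0.2·0.8973) ≈ 0.3003
After a stress test='pass': P(defective) = 0.1·0.3003 / (0.1·0.3003 + 0.3·0.6997) ≈ 0.1251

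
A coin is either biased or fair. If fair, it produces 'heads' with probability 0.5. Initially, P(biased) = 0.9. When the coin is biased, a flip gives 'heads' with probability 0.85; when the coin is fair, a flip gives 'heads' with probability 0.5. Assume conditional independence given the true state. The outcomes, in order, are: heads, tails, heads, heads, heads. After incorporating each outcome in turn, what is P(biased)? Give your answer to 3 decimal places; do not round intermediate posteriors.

Each posterior becomes the prior for the next update.
After 'heads': P(biased) = 0.85·0.9000 / (0.85·0.9000 + 0.5·0.1000) ≈ 0.9387
After 'tails': P(biased) = 0.15·0.9387 / (0.15·0.9387 + 0.5·0.0613) ≈ 0.8211
After 'heads': P(biased) = 0.85·0.8211 / (0.85·0.8211 + 0.5·0.1789) ≈ 0.8864
After 'heads': P(biased) = 0.85·0.8864 / (0.85·0.8864 + 0.5·0.1136) ≈ 0.9299
After 'heads': P(biased) = 0.85·0.9299 / (0.85·0.9299 + 0.5·0.0701) ≈ 0.9575

0.958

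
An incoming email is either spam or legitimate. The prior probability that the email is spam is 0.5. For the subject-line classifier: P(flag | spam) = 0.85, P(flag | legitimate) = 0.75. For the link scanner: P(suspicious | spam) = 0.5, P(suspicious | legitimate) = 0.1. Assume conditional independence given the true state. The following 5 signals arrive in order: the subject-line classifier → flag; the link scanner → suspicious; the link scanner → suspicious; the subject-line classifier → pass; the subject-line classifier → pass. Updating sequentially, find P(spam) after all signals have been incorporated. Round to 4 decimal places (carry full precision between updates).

After the subject-line classifier='flag': P(spam) = 0.85·0.5000 / (0.85·0.5000 + 0.75·0.5000) ≈ 0.5312
After the link scanner='suspicious': P(spam) = 0.5·0.5312 / (0.5·0.5312 + 0.1·0.4688) ≈ 0.8500
After the link scanner='suspicious': P(spam) = 0.5·0.8500 / (0.5·0.8500 + 0.1·0.1500) ≈ 0.9659
After the subject-line classifier='pass': P(spam) = 0.15·0.9659 / (0.15·0.9659 + 0.25·0.0341) ≈ 0.9444
After the subject-line classifier='pass': P(spam) = 0.15·0.9444 / (0.15·0.9444 + 0.25·0.0556) ≈ 0.9107

0.9107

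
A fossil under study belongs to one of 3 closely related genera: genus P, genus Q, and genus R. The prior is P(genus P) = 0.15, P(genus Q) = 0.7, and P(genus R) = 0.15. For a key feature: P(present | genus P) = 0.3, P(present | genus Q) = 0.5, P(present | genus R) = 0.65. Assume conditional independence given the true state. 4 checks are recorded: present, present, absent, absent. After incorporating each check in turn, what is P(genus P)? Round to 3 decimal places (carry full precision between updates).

0.114

After 'present': normaliser = 0.3·0.1500 + 0.5·0.7000 + 0.65·0.1500; P(genus P) ≈ 0.0914, P(genus Q) ≈ 0.7107, P(genus R) ≈ 0.1980
After 'present': normaliser = 0.3·0.0914 + 0.5·0.7107 + 0.65·0.1980; P(genus P) ≈ 0.0536, P(genus Q) ≈ 0.6948, P(genus R) ≈ 0.2516
After 'absent': normaliser = 0.7·0.0536 + 0.5·0.6948 + 0.35·0.2516; P(genus P) ≈ 0.0793, P(genus Q) ≈ 0.7345, P(genus R) ≈ 0.1862
After 'absent': normaliser = 0.7·0.0793 + 0.5·0.7345 + 0.35·0.1862; P(genus P) ≈ 0.1138, P(genus Q) ≈ 0.7526, P(genus R) ≈ 0.1336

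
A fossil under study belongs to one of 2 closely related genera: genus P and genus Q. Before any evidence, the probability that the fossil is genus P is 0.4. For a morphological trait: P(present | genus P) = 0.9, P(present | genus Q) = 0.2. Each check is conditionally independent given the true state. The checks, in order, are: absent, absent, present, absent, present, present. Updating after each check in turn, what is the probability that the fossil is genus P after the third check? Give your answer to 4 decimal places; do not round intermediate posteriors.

0.0448

After 'absent': P(genus P) = 0.1·0.4000 / (0.1·0.4000 + 0.8·0.6000) ≈ 0.0769
After 'absent': P(genus P) = 0.1·0.0769 / (0.1·0.0769 + 0.8·0.9231) ≈ 0.0103
After 'present': P(genus P) = 0.9·0.0103 / (0.9·0.0103 + 0.2·0.9897) ≈ 0.0448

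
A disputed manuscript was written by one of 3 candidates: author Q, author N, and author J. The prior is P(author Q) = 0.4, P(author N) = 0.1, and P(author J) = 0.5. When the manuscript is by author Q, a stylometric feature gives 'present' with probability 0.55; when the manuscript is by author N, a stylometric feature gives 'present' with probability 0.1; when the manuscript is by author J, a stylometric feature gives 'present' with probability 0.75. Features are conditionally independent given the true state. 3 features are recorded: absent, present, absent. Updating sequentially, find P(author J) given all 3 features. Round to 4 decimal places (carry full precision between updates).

0.3080

After 'absent': normaliser = 0.45·0.4000 + 0.9·0.1000 + 0.25·0.5000; P(author Q) ≈ 0.4557, P(author N) ≈ 0.2278, P(author J) ≈ 0.3165
After 'present': normaliser = 0.55·0.4557 + 0.1·0.2278 + 0.75·0.3165; P(author Q) ≈ 0.4907, P(author N) ≈ 0.0446, P(author J) ≈ 0.4647
After 'absent': normaliser = 0.45·0.4907 + 0.9·0.0446 + 0.25·0.4647; P(author Q) ≈ 0.5855, P(author N) ≈ 0.1065, P(author J) ≈ 0.3080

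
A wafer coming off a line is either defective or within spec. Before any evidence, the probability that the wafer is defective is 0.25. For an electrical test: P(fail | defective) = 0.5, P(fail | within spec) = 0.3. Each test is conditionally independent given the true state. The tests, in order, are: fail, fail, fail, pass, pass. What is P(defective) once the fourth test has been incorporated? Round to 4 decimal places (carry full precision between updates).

After 'fail': P(defective) = 0.5·0.2500 / (0.5·0.2500 + 0.3·0.7500) ≈ 0.3571
After 'fail': P(defective) = 0.5·0.3571 / (0.5·0.3571 + 0.3·0.6429) ≈ 0.4808
After 'fail': P(defective) = 0.5·0.4808 / (0.5·0.4808 + 0.3·0.5192) ≈ 0.6068
After 'pass': P(defective) = 0.5·0.6068 / (0.5·0.6068 + 0.7·0.3932) ≈ 0.5243

0.5243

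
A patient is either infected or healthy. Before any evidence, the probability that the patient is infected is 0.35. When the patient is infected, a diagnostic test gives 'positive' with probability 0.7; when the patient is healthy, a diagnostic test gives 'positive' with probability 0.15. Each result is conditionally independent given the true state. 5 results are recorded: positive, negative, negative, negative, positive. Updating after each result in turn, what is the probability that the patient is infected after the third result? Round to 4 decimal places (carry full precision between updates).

Apply Bayes' rule sequentially, carrying P(infected) forward.
After 'positive': P(infected) = 0.7·0.3500 / (0.7·0.3500 + 0.15·0.6500) ≈ 0.7153
After 'negative': P(infected) = 0.3·0.7153 / (0.3·0.7153 + 0.85·0.2847) ≈ 0.4700
After 'negative': P(infected) = 0.3·0.4700 / (0.3·0.4700 + 0.85·0.5300) ≈ 0.2384

0.2384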